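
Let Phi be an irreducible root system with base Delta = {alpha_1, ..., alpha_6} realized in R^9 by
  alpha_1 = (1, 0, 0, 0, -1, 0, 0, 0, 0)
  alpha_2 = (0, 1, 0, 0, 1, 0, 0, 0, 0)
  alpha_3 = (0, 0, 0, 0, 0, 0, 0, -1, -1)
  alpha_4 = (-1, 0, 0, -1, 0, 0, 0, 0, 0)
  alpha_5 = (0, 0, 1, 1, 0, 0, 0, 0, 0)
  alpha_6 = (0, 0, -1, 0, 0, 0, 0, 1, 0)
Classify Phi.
Compute the Cartan integers a_ij = 2(alpha_i, alpha_j)/(alpha_j, alpha_j); the resulting 6x6 Cartan matrix is
[[2, -1, 0, -1, 0, 0], [-1, 2, 0, 0, 0, 0], [0, 0, 2, 0, 0, -1], [-1, 0, 0, 2, -1, 0], [0, 0, 0, -1, 2, -1], [0, 0, -1, 0, -1, 2]].
All simple roots have the same length, so the diagram is simply laced. The associated Dynkin diagram is a chain of 6 nodes with single edges (A_6), so the type is A_6 (the algebra sl(7)).

A6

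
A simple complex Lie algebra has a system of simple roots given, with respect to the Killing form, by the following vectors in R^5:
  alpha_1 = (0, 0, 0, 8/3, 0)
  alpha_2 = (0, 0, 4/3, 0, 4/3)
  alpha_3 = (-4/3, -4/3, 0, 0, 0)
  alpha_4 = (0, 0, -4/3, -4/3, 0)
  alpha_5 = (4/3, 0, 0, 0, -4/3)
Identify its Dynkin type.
Compute the Cartan integers a_ij = 2(alpha_i, alpha_j)/(alpha_j, alpha_j); the resulting 5x5 Cartan matrix is
[[2, 0, 0, -2, 0], [0, 2, 0, -1, -1], [0, 0, 2, 0, -1], [-1, -1, 0, 2, 0], [0, -1, -1, 0, 2]].
The roots have two lengths (squared-length ratio 2:1); the short ones are alpha_{2,3,4,5}. The associated Dynkin diagram is a chain of 5 nodes with a double edge at one end; the terminal node there is the unique long simple root (C_5), so the type is C_5 (the algebra sp(10)).

type C_5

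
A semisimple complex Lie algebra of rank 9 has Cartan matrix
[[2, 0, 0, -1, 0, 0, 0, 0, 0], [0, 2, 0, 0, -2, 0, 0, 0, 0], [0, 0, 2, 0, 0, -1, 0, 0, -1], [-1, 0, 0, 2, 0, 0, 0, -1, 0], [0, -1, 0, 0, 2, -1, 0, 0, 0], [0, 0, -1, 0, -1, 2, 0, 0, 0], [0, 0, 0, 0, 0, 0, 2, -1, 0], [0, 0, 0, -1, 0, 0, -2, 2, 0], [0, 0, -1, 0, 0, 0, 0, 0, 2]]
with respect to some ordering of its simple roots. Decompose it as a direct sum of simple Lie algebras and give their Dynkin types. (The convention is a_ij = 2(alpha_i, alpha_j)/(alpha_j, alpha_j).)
type B_4 + type C_5

The diagram associated to this matrix has two connected components: the simple roots {alpha_1, alpha_4, alpha_7, alpha_8} form a chain of 4 nodes with a double edge at one end; the terminal node there is the unique short simple root (B_4), and {alpha_2, alpha_3, alpha_5, alpha_6, alpha_9} form a chain of 5 nodes with a double edge at one end; the terminal node there is the unique long simple root (C_5). A semisimple Lie algebra decomposes uniquely as the direct sum of simple ideals, one per connected component of its Dynkin diagram, so g ≅ B_4 ⊕ C_5 (dimension 36 + 55 = 91).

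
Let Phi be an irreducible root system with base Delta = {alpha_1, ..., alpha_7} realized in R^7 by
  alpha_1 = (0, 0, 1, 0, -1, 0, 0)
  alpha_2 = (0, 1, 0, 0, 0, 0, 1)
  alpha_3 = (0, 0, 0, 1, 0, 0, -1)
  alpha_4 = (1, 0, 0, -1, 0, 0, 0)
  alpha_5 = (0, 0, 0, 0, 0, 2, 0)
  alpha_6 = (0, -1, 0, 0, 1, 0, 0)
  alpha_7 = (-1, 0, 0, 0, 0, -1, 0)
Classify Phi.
C_7 (sp(14))

Compute the Cartan integers a_ij = 2(alpha_i, alpha_j)/(alpha_j, alpha_j); the resulting 7x7 Cartan matrix is
[[2, 0, 0, 0, 0, -1, 0], [0, 2, -1, 0, 0, -1, 0], [0, -1, 2, -1, 0, 0, 0], [0, 0, -1, 2, 0, 0, -1], [0, 0, 0, 0, 2, 0, -2], [-1, -1, 0, 0, 0, 2, 0], [0, 0, 0, -1, -1, 0, 2]].
The roots have two lengths (squared-length ratio 2:1); the short ones are alpha_{1,2,3,4,6,7}. The associated Dynkin diagram is a chain of 7 nodes with a double edge at one end; the terminal node there is the unique long simple root (C_7), so the type is C_7 (the algebra sp(14)).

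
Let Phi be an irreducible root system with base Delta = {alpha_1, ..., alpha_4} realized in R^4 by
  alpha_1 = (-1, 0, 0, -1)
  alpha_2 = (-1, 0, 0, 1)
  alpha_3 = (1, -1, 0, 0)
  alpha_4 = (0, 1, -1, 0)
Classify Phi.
Compute the Cartan integers a_ij = 2(alpha_i, alpha_j)/(alpha_j, alpha_j); the resulting 4x4 Cartan matrix is
[[2, 0, -1, 0], [0, 2, -1, 0], [-1, -1, 2, -1], [0, 0, -1, 2]].
All simple roots have the same length, so the diagram is simply laced. The associated Dynkin diagram is a chain of 2 nodes with a fork of two nodes at one end (D_4), so the type is D_4 (the algebra so(8)).

D_4 (so(8))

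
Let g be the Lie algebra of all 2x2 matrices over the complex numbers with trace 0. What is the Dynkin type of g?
This is sl(2), which has dimension 2^2 - 1 = 3 and rank 2 - 1 = 1 (a Cartan subalgebra is the diagonal traceless matrices). In the classification of classical Lie algebras, the special linear algebra sl(n+1) has type A_n; here n = 1, so the Dynkin diagram is a chain of 1 nodes with single edges (A_1). Hence the type is A_1.

A1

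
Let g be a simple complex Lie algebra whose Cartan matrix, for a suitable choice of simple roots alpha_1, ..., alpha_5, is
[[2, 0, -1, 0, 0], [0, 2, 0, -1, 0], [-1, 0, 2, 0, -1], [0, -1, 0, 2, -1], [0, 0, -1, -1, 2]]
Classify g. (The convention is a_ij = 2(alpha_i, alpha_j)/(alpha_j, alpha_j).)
The matrix has rank 5 with 2's on the diagonal. Reading the off-diagonal entries as Dynkin edges (a single edge where a_ij = a_ji = -1; a double or triple edge where a_ij * a_ji = 2 or 3), the diagram is a chain of 5 nodes with single edges (A_5). One simple-root ordering that puts it in standard form is (alpha_2, alpha_4, alpha_5, alpha_3, alpha_1). So the algebra is type A_5, i.e. sl(6).

type A_5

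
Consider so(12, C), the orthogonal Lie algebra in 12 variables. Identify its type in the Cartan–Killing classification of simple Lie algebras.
This is so(12) with 12 even, which has dimension 12(12-1)/2 = 66 and rank 12/2 = 6. In the classification of classical Lie algebras, the orthogonal algebra so(2n) in an even number of variables has type D_n; here n = 6, so the Dynkin diagram is a chain of 4 nodes with a fork of two nodes at one end (D_6). Hence the type is D_6.

type D_6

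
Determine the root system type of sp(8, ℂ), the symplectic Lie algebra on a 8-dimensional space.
C_4 (sp(8))

This is sp(8), which has dimension 8(8+1)/2 = 36 and rank 8/2 = 4. In the classification of classical Lie algebras, the symplectic algebra sp(2n) has type C_n; here n = 4, so the Dynkin diagram is a chain of 4 nodes with a double edge at one end; the terminal node there is the unique long simple root (C_4). Hence the type is C_4.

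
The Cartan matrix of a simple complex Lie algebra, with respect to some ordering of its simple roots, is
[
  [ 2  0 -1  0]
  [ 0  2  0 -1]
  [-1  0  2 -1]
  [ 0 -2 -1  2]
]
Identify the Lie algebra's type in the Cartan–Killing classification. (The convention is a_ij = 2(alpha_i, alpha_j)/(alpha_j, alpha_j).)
B_4 (so(9))

The matrix has rank 4 with 2's on the diagonal. Reading the off-diagonal entries as Dynkin edges (a single edge where a_ij = a_ji = -1; a double or triple edge where a_ij * a_ji = 2 or 3), the diagram is a chain of 4 nodes with a double edge at one end; the terminal node there is the unique short simple root (B_4). One simple-root ordering that puts it in standard form is (alpha_1, alpha_3, alpha_4, alpha_2). So the algebra is type B_4, i.e. so(9).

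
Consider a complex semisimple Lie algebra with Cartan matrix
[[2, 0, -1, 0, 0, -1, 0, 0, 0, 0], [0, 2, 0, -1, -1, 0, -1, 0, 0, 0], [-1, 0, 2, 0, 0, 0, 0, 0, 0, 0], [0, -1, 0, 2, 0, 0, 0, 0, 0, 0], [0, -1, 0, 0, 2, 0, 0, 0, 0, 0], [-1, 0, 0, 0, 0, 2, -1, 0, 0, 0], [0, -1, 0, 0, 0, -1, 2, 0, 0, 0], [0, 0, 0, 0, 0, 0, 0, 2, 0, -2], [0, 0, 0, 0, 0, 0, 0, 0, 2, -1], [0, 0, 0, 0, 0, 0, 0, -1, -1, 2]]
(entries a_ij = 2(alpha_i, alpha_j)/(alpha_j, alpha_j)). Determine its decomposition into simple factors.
type C_3 ⊕ type D_7

The diagram associated to this matrix has two connected components: the simple roots {alpha_8, alpha_9, alpha_10} form a chain of 3 nodes with a double edge at one end; the terminal node there is the unique long simple root (C_3), and {alpha_1, alpha_2, alpha_3, alpha_4, alpha_5, alpha_6, alpha_7} form a chain of 5 nodes with a fork of two nodes at one end (D_7). A semisimple Lie algebra decomposes uniquely as the direct sum of simple ideals, one per connected component of its Dynkin diagram, so g ≅ C_3 ⊕ D_7 (dimension 21 + 91 = 112).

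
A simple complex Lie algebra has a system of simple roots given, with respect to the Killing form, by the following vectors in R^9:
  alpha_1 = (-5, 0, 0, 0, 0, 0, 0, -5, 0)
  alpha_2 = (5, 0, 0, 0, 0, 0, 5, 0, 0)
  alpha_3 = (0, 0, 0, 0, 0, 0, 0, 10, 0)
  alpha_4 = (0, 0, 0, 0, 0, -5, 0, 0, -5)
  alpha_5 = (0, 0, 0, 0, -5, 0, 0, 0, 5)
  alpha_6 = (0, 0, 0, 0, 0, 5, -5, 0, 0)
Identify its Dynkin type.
Compute the Cartan integers a_ij = 2(alpha_i, alpha_j)/(alpha_j, alpha_j); the resulting 6x6 Cartan matrix is
[[2, -1, -1, 0, 0, 0], [-1, 2, 0, 0, 0, -1], [-2, 0, 2, 0, 0, 0], [0, 0, 0, 2, -1, -1], [0, 0, 0, -1, 2, 0], [0, -1, 0, -1, 0, 2]].
The roots have two lengths (squared-length ratio 2:1); the short ones are alpha_{1,2,4,5,6}. The associated Dynkin diagram is a chain of 6 nodes with a double edge at one end; the terminal node there is the unique long simple root (C_6), so the type is C_6 (the algebra sp(12)).

C_6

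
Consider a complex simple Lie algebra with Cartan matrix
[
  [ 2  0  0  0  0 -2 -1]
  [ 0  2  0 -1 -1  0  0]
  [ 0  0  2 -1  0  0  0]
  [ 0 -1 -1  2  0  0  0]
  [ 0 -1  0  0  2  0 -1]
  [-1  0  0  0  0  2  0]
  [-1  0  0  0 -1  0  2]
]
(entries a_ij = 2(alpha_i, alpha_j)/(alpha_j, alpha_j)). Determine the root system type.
The matrix has rank 7 with 2's on the diagonal. Reading the off-diagonal entries as Dynkin edges (a single edge where a_ij = a_ji = -1; a double or triple edge where a_ij * a_ji = 2 or 3), the diagram is a chain of 7 nodes with a double edge at one end; the terminal node there is the unique short simple root (B_7). One simple-root ordering that puts it in standard form is (alpha_3, alpha_4, alpha_2, alpha_5, alpha_7, alpha_1, alpha_6). So the algebra is type B_7, i.e. so(15).

B_7 (so(15))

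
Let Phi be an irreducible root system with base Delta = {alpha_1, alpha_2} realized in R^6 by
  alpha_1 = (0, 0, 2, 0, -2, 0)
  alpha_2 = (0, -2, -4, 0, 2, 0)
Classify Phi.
Compute the Cartan integers a_ij = 2(alpha_i, alpha_j)/(alpha_j, alpha_j); the resulting 2x2 Cartan matrix is
[[2, -1], [-3, 2]].
The roots have two lengths (squared-length ratio 3:1); the short ones are alpha_{1}. The associated Dynkin diagram is two nodes joined by a triple edge (G_2), so the type is G_2.

G_2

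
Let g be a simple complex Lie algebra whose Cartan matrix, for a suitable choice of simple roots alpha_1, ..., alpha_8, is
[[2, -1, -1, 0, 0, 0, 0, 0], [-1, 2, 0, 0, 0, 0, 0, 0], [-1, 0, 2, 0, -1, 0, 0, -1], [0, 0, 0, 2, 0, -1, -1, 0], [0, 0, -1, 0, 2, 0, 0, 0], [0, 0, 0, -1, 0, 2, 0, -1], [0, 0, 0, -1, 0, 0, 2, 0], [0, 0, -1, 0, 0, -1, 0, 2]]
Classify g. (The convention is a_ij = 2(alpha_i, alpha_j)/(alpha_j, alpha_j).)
E8

The matrix has rank 8 with 2's on the diagonal. Reading the off-diagonal entries as Dynkin edges (a single edge where a_ij = a_ji = -1; a double or triple edge where a_ij * a_ji = 2 or 3), the diagram is a chain of 7 nodes with one extra node attached to the third node from one end (E_8). One simple-root ordering that puts it in standard form is (alpha_2, alpha_5, alpha_1, alpha_3, alpha_8, alpha_6, alpha_4, alpha_7). So the algebra is type E_8.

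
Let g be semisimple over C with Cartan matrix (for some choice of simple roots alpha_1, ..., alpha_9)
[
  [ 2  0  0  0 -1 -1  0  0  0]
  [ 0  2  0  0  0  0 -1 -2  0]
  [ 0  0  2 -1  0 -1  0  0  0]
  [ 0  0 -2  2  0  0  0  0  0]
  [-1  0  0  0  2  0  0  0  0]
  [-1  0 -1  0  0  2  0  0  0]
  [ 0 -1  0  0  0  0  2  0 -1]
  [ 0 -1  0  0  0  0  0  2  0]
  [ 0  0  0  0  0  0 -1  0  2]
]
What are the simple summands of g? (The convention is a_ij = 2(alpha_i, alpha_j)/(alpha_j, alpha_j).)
B4 ⊕ C5

The diagram associated to this matrix has two connected components: the simple roots {alpha_2, alpha_7, alpha_8, alpha_9} form a chain of 4 nodes with a double edge at one end; the terminal node there is the unique short simple root (B_4), and {alpha_1, alpha_3, alpha_4, alpha_5, alpha_6} form a chain of 5 nodes with a double edge at one end; the terminal node there is the unique long simple root (C_5). A semisimple Lie algebra decomposes uniquely as the direct sum of simple ideals, one per connected component of its Dynkin diagram, so g ≅ B_4 ⊕ C_5 (dimension 36 + 55 = 91).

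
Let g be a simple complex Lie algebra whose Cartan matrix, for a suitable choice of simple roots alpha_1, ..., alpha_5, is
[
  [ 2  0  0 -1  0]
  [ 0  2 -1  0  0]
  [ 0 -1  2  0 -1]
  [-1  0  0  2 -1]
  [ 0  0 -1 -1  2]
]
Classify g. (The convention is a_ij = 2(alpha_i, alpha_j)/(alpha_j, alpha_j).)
The matrix has rank 5 with 2's on the diagonal. Reading the off-diagonal entries as Dynkin edges (a single edge where a_ij = a_ji = -1; a double or triple edge where a_ij * a_ji = 2 or 3), the diagram is a chain of 5 nodes with single edges (A_5). One simple-root ordering that puts it in standard form is (alpha_1, alpha_4, alpha_5, alpha_3, alpha_2). So the algebra is type A_5, i.e. sl(6).

A_5 (sl(6))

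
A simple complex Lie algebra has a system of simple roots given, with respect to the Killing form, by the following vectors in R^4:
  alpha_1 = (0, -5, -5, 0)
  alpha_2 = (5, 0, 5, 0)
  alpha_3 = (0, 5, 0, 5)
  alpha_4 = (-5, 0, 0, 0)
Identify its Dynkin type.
B4

Compute the Cartan integers a_ij = 2(alpha_i, alpha_j)/(alpha_j, alpha_j); the resulting 4x4 Cartan matrix is
[[2, -1, -1, 0], [-1, 2, 0, -2], [-1, 0, 2, 0], [0, -1, 0, 2]].
The roots have two lengths (squared-length ratio 2:1); the short ones are alpha_{4}. The associated Dynkin diagram is a chain of 4 nodes with a double edge at one end; the terminal node there is the unique short simple root (B_4), so the type is B_4 (the algebra so(9)).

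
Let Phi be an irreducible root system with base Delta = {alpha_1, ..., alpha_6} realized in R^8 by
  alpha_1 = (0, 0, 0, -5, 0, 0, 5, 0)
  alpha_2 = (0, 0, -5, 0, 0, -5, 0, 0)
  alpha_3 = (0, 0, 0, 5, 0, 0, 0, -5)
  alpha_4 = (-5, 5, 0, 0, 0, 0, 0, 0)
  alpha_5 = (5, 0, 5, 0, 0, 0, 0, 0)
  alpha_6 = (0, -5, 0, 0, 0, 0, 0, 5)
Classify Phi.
Compute the Cartan integers a_ij = 2(alpha_i, alpha_j)/(alpha_j, alpha_j); the resulting 6x6 Cartan matrix is
[[2, 0, -1, 0, 0, 0], [0, 2, 0, 0, -1, 0], [-1, 0, 2, 0, 0, -1], [0, 0, 0, 2, -1, -1], [0, -1, 0, -1, 2, 0], [0, 0, -1, -1, 0, 2]].
All simple roots have the same length, so the diagram is simply laced. The associated Dynkin diagram is a chain of 6 nodes with single edges (A_6), so the type is A_6 (the algebra sl(7)).

type A_6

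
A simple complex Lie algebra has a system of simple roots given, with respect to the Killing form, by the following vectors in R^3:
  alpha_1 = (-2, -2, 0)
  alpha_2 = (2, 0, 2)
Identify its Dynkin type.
A2

Compute the Cartan integers a_ij = 2(alpha_i, alpha_j)/(alpha_j, alpha_j); the resulting 2x2 Cartan matrix is
[[2, -1], [-1, 2]].
All simple roots have the same length, so the diagram is simply laced. The associated Dynkin diagram is a chain of 2 nodes with single edges (A_2), so the type is A_2 (the algebra sl(3)).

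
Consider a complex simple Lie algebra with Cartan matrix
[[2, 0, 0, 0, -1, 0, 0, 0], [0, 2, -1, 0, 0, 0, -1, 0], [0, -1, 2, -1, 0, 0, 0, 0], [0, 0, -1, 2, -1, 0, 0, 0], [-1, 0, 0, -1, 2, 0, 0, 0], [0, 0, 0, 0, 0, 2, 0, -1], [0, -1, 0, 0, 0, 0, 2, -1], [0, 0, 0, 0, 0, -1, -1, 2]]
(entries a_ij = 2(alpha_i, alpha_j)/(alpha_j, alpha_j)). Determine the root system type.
type A_8

The matrix has rank 8 with 2's on the diagonal. Reading the off-diagonal entries as Dynkin edges (a single edge where a_ij = a_ji = -1; a double or triple edge where a_ij * a_ji = 2 or 3), the diagram is a chain of 8 nodes with single edges (A_8). One simple-root ordering that puts it in standard form is (alpha_6, alpha_8, alpha_7, alpha_2, alpha_3, alpha_4, alpha_5, alpha_1). So the algebra is type A_8, i.e. sl(9).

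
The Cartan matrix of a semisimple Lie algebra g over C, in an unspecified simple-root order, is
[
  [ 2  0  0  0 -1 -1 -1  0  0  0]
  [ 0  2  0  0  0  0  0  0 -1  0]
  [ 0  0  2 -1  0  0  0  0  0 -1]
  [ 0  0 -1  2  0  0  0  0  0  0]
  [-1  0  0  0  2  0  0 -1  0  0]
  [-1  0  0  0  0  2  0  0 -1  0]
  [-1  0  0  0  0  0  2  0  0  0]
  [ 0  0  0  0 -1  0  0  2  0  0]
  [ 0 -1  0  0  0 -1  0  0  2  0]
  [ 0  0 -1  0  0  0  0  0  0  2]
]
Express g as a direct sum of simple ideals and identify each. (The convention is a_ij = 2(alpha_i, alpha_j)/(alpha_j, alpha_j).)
A_3 (sl(4)) + E_7

The diagram associated to this matrix has two connected components: the simple roots {alpha_3, alpha_4, alpha_10} form a chain of 3 nodes with single edges (A_3), and {alpha_1, alpha_2, alpha_5, alpha_6, alpha_7, alpha_8, alpha_9} form a chain of 6 nodes with one extra node attached to the third node from one end (E_7). A semisimple Lie algebra decomposes uniquely as the direct sum of simple ideals, one per connected component of its Dynkin diagram, so g ≅ A_3 ⊕ E_7 (dimension 15 + 133 = 148).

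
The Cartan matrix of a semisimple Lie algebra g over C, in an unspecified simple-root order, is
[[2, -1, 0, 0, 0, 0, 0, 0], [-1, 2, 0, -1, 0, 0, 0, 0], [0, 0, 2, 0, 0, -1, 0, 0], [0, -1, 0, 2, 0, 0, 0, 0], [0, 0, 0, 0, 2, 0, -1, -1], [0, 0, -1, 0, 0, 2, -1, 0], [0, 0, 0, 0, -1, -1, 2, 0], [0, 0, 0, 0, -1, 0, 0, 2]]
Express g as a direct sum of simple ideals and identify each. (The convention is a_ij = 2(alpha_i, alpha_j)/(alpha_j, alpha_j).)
type A_3 + type A_5

The diagram associated to this matrix has two connected components: the simple roots {alpha_1, alpha_2, alpha_4} form a chain of 3 nodes with single edges (A_3), and {alpha_3, alpha_5, alpha_6, alpha_7, alpha_8} form a chain of 5 nodes with single edges (A_5). A semisimple Lie algebra decomposes uniquely as the direct sum of simple ideals, one per connected component of its Dynkin diagram, so g ≅ A_3 ⊕ A_5 (dimension 15 + 35 = 50).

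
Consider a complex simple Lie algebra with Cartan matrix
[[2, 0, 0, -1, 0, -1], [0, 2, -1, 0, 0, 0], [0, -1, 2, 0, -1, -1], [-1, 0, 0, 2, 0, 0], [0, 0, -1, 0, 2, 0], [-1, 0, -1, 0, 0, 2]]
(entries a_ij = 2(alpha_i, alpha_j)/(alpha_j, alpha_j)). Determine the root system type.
The matrix has rank 6 with 2's on the diagonal. Reading the off-diagonal entries as Dynkin edges (a single edge where a_ij = a_ji = -1; a double or triple edge where a_ij * a_ji = 2 or 3), the diagram is a chain of 4 nodes with a fork of two nodes at one end (D_6). One simple-root ordering that puts it in standard form is (alpha_4, alpha_1, alpha_6, alpha_3, alpha_2, alpha_5). So the algebra is type D_6, i.e. so(12).

D6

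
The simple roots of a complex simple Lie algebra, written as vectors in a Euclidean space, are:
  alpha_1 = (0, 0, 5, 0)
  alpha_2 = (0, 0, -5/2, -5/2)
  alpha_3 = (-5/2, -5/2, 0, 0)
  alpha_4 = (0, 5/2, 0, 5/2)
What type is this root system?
Compute the Cartan integers a_ij = 2(alpha_i, alpha_j)/(alpha_j, alpha_j); the resulting 4x4 Cartan matrix is
[[2, -2, 0, 0], [-1, 2, 0, -1], [0, 0, 2, -1], [0, -1, -1, 2]].
The roots have two lengths (squared-length ratio 2:1); the short ones are alpha_{2,3,4}. The associated Dynkin diagram is a chain of 4 nodes with a double edge at one end; the terminal node there is the unique long simple root (C_4), so the type is C_4 (the algebra sp(8)).

C_4 (sp(8))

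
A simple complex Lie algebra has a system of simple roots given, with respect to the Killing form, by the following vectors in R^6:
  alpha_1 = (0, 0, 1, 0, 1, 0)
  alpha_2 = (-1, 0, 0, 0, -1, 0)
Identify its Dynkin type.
A_2 (sl(3))

Compute the Cartan integers a_ij = 2(alpha_i, alpha_j)/(alpha_j, alpha_j); the resulting 2x2 Cartan matrix is
[[2, -1], [-1, 2]].
All simple roots have the same length, so the diagram is simply laced. The associated Dynkin diagram is a chain of 2 nodes with single edges (A_2), so the type is A_2 (the algebra sl(3)).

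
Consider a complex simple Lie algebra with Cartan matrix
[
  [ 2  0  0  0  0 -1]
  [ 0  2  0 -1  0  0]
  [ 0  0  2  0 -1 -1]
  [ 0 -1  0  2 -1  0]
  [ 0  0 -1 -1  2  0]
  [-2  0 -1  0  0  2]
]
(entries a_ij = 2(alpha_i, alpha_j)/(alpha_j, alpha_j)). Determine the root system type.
B6

The matrix has rank 6 with 2's on the diagonal. Reading the off-diagonal entries as Dynkin edges (a single edge where a_ij = a_ji = -1; a double or triple edge where a_ij * a_ji = 2 or 3), the diagram is a chain of 6 nodes with a double edge at one end; the terminal node there is the unique short simple root (B_6). One simple-root ordering that puts it in standard form is (alpha_2, alpha_4, alpha_5, alpha_3, alpha_6, alpha_1). So the algebra is type B_6, i.e. so(13).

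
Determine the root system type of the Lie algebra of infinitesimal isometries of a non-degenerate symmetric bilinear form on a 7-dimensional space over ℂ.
B3

This is so(7) with 7 odd, which has dimension 7(7-1)/2 = 21 and rank (7-1)/2 = 3. In the classification of classical Lie algebras, the orthogonal algebra so(2n+1) in an odd number of variables has type B_n; here n = 3, so the Dynkin diagram is a chain of 3 nodes with a double edge at one end; the terminal node there is the unique short simple root (B_3). Hence the type is B_3.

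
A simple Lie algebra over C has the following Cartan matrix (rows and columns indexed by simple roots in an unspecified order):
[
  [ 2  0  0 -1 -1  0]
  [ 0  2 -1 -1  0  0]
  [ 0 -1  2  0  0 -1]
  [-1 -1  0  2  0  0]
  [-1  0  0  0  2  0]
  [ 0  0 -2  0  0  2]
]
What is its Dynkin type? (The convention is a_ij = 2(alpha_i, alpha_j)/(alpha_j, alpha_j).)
C_6

The matrix has rank 6 with 2's on the diagonal. Reading the off-diagonal entries as Dynkin edges (a single edge where a_ij = a_ji = -1; a double or triple edge where a_ij * a_ji = 2 or 3), the diagram is a chain of 6 nodes with a double edge at one end; the terminal node there is the unique long simple root (C_6). One simple-root ordering that puts it in standard form is (alpha_5, alpha_1, alpha_4, alpha_2, alpha_3, alpha_6). So the algebra is type C_6, i.e. sp(12).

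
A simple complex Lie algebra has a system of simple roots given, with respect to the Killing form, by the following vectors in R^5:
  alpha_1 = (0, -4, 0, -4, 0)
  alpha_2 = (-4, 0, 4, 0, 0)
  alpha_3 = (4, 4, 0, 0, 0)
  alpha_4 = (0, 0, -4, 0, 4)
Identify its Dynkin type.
Compute the Cartan integers a_ij = 2(alpha_i, alpha_j)/(alpha_j, alpha_j); the resulting 4x4 Cartan matrix is
[[2, 0, -1, 0], [0, 2, -1, -1], [-1, -1, 2, 0], [0, -1, 0, 2]].
All simple roots have the same length, so the diagram is simply laced. The associated Dynkin diagram is a chain of 4 nodes with single edges (A_4), so the type is A_4 (the algebra sl(5)).

A4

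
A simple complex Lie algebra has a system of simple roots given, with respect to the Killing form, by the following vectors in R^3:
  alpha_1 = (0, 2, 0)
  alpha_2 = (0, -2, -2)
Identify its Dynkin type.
B2

Compute the Cartan integers a_ij = 2(alpha_i, alpha_j)/(alpha_j, alpha_j); the resulting 2x2 Cartan matrix is
[[2, -1], [-2, 2]].
The roots have two lengths (squared-length ratio 2:1); the short ones are alpha_{1}. The associated Dynkin diagram is a chain of 2 nodes with a double edge at one end; the terminal node there is the unique short simple root (B_2), so the type is B_2 (the algebra so(5)).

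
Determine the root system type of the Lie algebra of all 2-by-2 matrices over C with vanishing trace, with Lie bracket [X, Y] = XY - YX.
This is sl(2), which has dimension 2^2 - 1 = 3 and rank 2 - 1 = 1 (a Cartan subalgebra is the diagonal traceless matrices). In the classification of classical Lie algebras, the special linear algebra sl(n+1) has type A_n; here n = 1, so the Dynkin diagram is a chain of 1 nodes with single edges (A_1). Hence the type is A_1.

A1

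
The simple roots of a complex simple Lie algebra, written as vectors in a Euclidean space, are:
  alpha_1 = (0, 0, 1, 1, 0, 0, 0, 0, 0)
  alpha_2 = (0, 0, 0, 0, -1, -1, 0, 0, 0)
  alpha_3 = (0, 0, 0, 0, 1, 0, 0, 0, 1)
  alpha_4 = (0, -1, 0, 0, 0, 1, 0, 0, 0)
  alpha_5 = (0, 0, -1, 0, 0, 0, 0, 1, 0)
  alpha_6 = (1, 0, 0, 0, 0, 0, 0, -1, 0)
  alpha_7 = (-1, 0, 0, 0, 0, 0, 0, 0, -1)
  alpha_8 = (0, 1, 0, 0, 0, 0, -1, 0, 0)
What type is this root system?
type A_8

Compute the Cartan integers a_ij = 2(alpha_i, alpha_j)/(alpha_j, alpha_j); the resulting 8x8 Cartan matrix is
[[2, 0, 0, 0, -1, 0, 0, 0], [0, 2, -1, -1, 0, 0, 0, 0], [0, -1, 2, 0, 0, 0, -1, 0], [0, -1, 0, 2, 0, 0, 0, -1], [-1, 0, 0, 0, 2, -1, 0, 0], [0, 0, 0, 0, -1, 2, -1, 0], [0, 0, -1, 0, 0, -1, 2, 0], [0, 0, 0, -1, 0, 0, 0, 2]].
All simple roots have the same length, so the diagram is simply laced. The associated Dynkin diagram is a chain of 8 nodes with single edges (A_8), so the type is A_8 (the algebra sl(9)).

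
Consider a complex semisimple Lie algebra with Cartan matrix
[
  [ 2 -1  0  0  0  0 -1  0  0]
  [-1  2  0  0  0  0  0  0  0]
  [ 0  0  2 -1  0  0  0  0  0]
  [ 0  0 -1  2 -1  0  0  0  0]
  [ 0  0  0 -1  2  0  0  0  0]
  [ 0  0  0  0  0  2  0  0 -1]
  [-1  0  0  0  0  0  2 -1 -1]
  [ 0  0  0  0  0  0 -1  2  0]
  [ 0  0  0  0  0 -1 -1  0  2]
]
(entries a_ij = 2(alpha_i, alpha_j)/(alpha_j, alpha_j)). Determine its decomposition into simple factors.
The diagram associated to this matrix has two connected components: the simple roots {alpha_3, alpha_4, alpha_5} form a chain of 3 nodes with single edges (A_3), and {alpha_1, alpha_2, alpha_6, alpha_7, alpha_8, alpha_9} form a chain of 5 nodes with one extra node attached to the third node from one end (E_6). A semisimple Lie algebra decomposes uniquely as the direct sum of simple ideals, one per connected component of its Dynkin diagram, so g ≅ A_3 ⊕ E_6 (dimension 15 + 78 = 93).

A_3 (sl(4)) + E_6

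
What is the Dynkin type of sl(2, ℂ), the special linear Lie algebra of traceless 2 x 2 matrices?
This is sl(2), which has dimension 2^2 - 1 = 3 and rank 2 - 1 = 1 (a Cartan subalgebra is the diagonal traceless matrices). In the classification of classical Lie algebras, the special linear algebra sl(n+1) has type A_n; here n = 1, so the Dynkin diagram is a chain of 1 nodes with single edges (A_1). Hence the type is A_1.

type A_1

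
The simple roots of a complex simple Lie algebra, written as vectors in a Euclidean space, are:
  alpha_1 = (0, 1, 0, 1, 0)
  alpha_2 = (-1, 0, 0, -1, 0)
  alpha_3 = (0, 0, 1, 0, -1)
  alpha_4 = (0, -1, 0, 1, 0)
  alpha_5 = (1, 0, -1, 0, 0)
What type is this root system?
Compute the Cartan integers a_ij = 2(alpha_i, alpha_j)/(alpha_j, alpha_j); the resulting 5x5 Cartan matrix is
[[2, -1, 0, 0, 0], [-1, 2, 0, -1, -1], [0, 0, 2, 0, -1], [0, -1, 0, 2, 0], [0, -1, -1, 0, 2]].
All simple roots have the same length, so the diagram is simply laced. The associated Dynkin diagram is a chain of 3 nodes with a fork of two nodes at one end (D_5), so the type is D_5 (the algebra so(10)).

type D_5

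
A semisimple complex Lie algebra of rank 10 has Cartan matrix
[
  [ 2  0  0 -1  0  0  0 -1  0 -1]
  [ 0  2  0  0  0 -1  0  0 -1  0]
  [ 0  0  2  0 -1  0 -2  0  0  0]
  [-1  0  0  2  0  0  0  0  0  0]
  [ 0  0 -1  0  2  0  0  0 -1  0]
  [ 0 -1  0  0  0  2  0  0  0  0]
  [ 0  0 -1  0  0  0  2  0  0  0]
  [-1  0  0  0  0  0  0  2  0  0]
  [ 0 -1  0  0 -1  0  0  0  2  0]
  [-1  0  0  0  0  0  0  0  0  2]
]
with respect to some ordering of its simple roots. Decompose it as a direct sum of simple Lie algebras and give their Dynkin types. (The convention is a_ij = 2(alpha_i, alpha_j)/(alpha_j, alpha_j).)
type B_6 ⊕ type D_4

The diagram associated to this matrix has two connected components: the simple roots {alpha_2, alpha_3, alpha_5, alpha_6, alpha_7, alpha_9} form a chain of 6 nodes with a double edge at one end; the terminal node there is the unique short simple root (B_6), and {alpha_1, alpha_4, alpha_8, alpha_10} form a chain of 2 nodes with a fork of two nodes at one end (D_4). A semisimple Lie algebra decomposes uniquely as the direct sum of simple ideals, one per connected component of its Dynkin diagram, so g ≅ B_6 ⊕ D_4 (dimension 78 + 28 = 106).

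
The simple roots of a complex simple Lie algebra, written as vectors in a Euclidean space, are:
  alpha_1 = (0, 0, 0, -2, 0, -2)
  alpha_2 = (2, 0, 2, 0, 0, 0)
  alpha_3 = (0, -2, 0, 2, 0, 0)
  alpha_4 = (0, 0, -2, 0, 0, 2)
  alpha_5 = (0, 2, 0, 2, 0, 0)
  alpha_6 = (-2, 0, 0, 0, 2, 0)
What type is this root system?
D_6 (so(12))

Compute the Cartan integers a_ij = 2(alpha_i, alpha_j)/(alpha_j, alpha_j); the resulting 6x6 Cartan matrix is
[[2, 0, -1, -1, -1, 0], [0, 2, 0, -1, 0, -1], [-1, 0, 2, 0, 0, 0], [-1, -1, 0, 2, 0, 0], [-1, 0, 0, 0, 2, 0], [0, -1, 0, 0, 0, 2]].
All simple roots have the same length, so the diagram is simply laced. The associated Dynkin diagram is a chain of 4 nodes with a fork of two nodes at one end (D_6), so the type is D_6 (the algebra so(12)).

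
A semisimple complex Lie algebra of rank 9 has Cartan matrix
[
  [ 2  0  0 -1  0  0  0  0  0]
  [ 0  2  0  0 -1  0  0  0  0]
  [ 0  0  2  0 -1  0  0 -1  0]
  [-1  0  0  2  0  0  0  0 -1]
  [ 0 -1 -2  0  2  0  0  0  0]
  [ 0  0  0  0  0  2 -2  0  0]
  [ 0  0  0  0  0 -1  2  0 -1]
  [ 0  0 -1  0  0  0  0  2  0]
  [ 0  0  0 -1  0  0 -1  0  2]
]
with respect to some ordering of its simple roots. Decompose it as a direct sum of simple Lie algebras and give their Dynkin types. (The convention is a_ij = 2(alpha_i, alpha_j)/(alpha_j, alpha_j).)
The diagram associated to this matrix has two connected components: the simple roots {alpha_1, alpha_4, alpha_6, alpha_7, alpha_9} form a chain of 5 nodes with a double edge at one end; the terminal node there is the unique long simple root (C_5), and {alpha_2, alpha_3, alpha_5, alpha_8} form a chain of 4 nodes with a double edge between the middle two (F_4). A semisimple Lie algebra decomposes uniquely as the direct sum of simple ideals, one per connected component of its Dynkin diagram, so g ≅ C_5 ⊕ F_4 (dimension 55 + 52 = 107).

C5 + F4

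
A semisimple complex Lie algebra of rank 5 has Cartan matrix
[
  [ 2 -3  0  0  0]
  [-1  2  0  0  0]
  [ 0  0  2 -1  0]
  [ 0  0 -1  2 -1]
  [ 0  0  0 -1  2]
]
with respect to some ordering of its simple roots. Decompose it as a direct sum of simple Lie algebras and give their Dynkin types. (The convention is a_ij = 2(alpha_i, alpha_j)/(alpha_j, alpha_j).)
A_3 (sl(4)) + G_2

The diagram associated to this matrix has two connected components: the simple roots {alpha_3, alpha_4, alpha_5} form a chain of 3 nodes with single edges (A_3), and {alpha_1, alpha_2} form two nodes joined by a triple edge (G_2). A semisimple Lie algebra decomposes uniquely as the direct sum of simple ideals, one per connected component of its Dynkin diagram, so g ≅ A_3 ⊕ G_2 (dimension 15 + 14 = 29).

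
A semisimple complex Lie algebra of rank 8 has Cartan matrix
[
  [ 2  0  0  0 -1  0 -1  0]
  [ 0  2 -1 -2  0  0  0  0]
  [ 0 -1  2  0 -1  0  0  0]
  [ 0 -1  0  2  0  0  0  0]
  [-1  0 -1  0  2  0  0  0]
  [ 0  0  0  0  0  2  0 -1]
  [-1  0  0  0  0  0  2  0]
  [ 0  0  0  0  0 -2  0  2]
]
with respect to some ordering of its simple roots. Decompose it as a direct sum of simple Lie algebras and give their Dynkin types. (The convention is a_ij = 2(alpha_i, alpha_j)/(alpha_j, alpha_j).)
B2 + B6

The diagram associated to this matrix has two connected components: the simple roots {alpha_6, alpha_8} form a chain of 2 nodes with a double edge at one end; the terminal node there is the unique short simple root (B_2), and {alpha_1, alpha_2, alpha_3, alpha_4, alpha_5, alpha_7} form a chain of 6 nodes with a double edge at one end; the terminal node there is the unique short simple root (B_6). A semisimple Lie algebra decomposes uniquely as the direct sum of simple ideals, one per connected component of its Dynkin diagram, so g ≅ B_2 ⊕ B_6 (dimension 10 + 78 = 88).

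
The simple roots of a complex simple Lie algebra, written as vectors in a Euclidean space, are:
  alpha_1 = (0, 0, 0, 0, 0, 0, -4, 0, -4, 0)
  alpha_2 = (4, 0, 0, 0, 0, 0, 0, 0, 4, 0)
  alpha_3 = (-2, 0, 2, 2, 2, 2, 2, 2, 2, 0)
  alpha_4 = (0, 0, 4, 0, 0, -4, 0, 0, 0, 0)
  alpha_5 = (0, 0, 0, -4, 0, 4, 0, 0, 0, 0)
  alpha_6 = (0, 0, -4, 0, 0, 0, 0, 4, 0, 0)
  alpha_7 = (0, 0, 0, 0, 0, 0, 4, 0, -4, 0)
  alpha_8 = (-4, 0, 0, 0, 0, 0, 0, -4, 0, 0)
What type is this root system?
Compute the Cartan integers a_ij = 2(alpha_i, alpha_j)/(alpha_j, alpha_j); the resulting 8x8 Cartan matrix is
[[2, -1, -1, 0, 0, 0, 0, 0], [-1, 2, 0, 0, 0, 0, -1, -1], [-1, 0, 2, 0, 0, 0, 0, 0], [0, 0, 0, 2, -1, -1, 0, 0], [0, 0, 0, -1, 2, 0, 0, 0], [0, 0, 0, -1, 0, 2, 0, -1], [0, -1, 0, 0, 0, 0, 2, 0], [0, -1, 0, 0, 0, -1, 0, 2]].
All simple roots have the same length, so the diagram is simply laced. The associated Dynkin diagram is a chain of 7 nodes with one extra node attached to the third node from one end (E_8), so the type is E_8.

type E_8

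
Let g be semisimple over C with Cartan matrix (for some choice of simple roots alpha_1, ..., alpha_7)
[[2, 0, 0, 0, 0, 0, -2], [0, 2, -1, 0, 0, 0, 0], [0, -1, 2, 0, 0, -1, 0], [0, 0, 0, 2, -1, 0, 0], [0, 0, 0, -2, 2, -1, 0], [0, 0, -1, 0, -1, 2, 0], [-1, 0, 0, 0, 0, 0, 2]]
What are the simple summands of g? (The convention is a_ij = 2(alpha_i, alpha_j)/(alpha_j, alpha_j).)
type B_2 + type B_5

The diagram associated to this matrix has two connected components: the simple roots {alpha_1, alpha_7} form a chain of 2 nodes with a double edge at one end; the terminal node there is the unique short simple root (B_2), and {alpha_2, alpha_3, alpha_4, alpha_5, alpha_6} form a chain of 5 nodes with a double edge at one end; the terminal node there is the unique short simple root (B_5). A semisimple Lie algebra decomposes uniquely as the direct sum of simple ideals, one per connected component of its Dynkin diagram, so g ≅ B_2 ⊕ B_5 (dimension 10 + 55 = 65).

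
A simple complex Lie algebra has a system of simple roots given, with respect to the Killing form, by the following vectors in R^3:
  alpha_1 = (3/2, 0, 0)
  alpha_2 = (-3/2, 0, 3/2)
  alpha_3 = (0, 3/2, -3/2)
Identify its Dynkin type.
type B_3

Compute the Cartan integers a_ij = 2(alpha_i, alpha_j)/(alpha_j, alpha_j); the resulting 3x3 Cartan matrix is
[[2, -1, 0], [-2, 2, -1], [0, -1, 2]].
The roots have two lengths (squared-length ratio 2:1); the short ones are alpha_{1}. The associated Dynkin diagram is a chain of 3 nodes with a double edge at one end; the terminal node there is the unique short simple root (B_3), so the type is B_3 (the algebra so(7)).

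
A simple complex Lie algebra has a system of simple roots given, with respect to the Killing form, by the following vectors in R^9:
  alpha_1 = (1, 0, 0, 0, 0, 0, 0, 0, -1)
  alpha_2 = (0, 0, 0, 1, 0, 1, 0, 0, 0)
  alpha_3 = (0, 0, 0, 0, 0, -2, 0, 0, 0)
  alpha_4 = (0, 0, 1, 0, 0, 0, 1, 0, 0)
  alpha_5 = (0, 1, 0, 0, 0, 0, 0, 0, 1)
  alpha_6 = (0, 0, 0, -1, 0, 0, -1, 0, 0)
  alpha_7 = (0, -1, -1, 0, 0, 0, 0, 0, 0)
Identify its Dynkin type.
C_7 (sp(14))

Compute the Cartan integers a_ij = 2(alpha_i, alpha_j)/(alpha_j, alpha_j); the resulting 7x7 Cartan matrix is
[[2, 0, 0, 0, -1, 0, 0], [0, 2, -1, 0, 0, -1, 0], [0, -2, 2, 0, 0, 0, 0], [0, 0, 0, 2, 0, -1, -1], [-1, 0, 0, 0, 2, 0, -1], [0, -1, 0, -1, 0, 2, 0], [0, 0, 0, -1, -1, 0, 2]].
The roots have two lengths (squared-length ratio 2:1); the short ones are alpha_{1,2,4,5,6,7}. The associated Dynkin diagram is a chain of 7 nodes with a double edge at one end; the terminal node there is the unique long simple root (C_7), so the type is C_7 (the algebra sp(14)).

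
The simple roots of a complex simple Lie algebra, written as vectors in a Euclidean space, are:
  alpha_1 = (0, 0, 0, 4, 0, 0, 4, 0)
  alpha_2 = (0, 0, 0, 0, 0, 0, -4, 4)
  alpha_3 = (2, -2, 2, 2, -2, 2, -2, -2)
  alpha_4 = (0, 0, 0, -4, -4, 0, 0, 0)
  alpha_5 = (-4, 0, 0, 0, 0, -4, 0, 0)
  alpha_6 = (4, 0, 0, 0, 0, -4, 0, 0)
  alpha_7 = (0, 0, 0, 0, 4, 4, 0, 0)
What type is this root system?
Compute the Cartan integers a_ij = 2(alpha_i, alpha_j)/(alpha_j, alpha_j); the resulting 7x7 Cartan matrix is
[[2, -1, 0, -1, 0, 0, 0], [-1, 2, 0, 0, 0, 0, 0], [0, 0, 2, 0, -1, 0, 0], [-1, 0, 0, 2, 0, 0, -1], [0, 0, -1, 0, 2, 0, -1], [0, 0, 0, 0, 0, 2, -1], [0, 0, 0, -1, -1, -1, 2]].
All simple roots have the same length, so the diagram is simply laced. The associated Dynkin diagram is a chain of 6 nodes with one extra node attached to the third node from one end (E_7), so the type is E_7.

E7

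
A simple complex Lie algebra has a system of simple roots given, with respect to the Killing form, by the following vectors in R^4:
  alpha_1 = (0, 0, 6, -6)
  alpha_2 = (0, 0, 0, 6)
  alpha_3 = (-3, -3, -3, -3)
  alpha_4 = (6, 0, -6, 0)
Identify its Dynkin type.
F4

Compute the Cartan integers a_ij = 2(alpha_i, alpha_j)/(alpha_j, alpha_j); the resulting 4x4 Cartan matrix is
[[2, -2, 0, -1], [-1, 2, -1, 0], [0, -1, 2, 0], [-1, 0, 0, 2]].
The roots have two lengths (squared-length ratio 2:1); the short ones are alpha_{2,3}. The associated Dynkin diagram is a chain of 4 nodes with a double edge between the middle two (F_4), so the type is F_4.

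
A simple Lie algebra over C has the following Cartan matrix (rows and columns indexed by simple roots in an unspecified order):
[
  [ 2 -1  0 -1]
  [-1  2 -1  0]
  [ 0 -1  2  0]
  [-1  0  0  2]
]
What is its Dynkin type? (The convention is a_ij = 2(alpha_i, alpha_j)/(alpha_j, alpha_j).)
The matrix has rank 4 with 2's on the diagonal. Reading the off-diagonal entries as Dynkin edges (a single edge where a_ij = a_ji = -1; a double or triple edge where a_ij * a_ji = 2 or 3), the diagram is a chain of 4 nodes with single edges (A_4). One simple-root ordering that puts it in standard form is (alpha_3, alpha_2, alpha_1, alpha_4). So the algebra is type A_4, i.e. sl(5).

type A_4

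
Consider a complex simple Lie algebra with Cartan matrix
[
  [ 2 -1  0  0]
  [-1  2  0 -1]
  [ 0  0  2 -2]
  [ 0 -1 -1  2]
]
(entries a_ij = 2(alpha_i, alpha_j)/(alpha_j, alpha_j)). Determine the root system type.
The matrix has rank 4 with 2's on the diagonal. Reading the off-diagonal entries as Dynkin edges (a single edge where a_ij = a_ji = -1; a double or triple edge where a_ij * a_ji = 2 or 3), the diagram is a chain of 4 nodes with a double edge at one end; the terminal node there is the unique long simple root (C_4). One simple-root ordering that puts it in standard form is (alpha_1, alpha_2, alpha_4, alpha_3). So the algebra is type C_4, i.e. sp(8).

type C_4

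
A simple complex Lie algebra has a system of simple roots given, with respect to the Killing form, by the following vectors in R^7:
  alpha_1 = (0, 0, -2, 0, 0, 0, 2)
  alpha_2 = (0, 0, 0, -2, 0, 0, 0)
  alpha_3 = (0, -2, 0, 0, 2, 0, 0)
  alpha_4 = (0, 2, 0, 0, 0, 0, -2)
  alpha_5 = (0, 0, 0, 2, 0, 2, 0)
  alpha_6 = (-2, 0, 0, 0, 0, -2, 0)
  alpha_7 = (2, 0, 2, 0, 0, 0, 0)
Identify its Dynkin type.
B7

Compute the Cartan integers a_ij = 2(alpha_i, alpha_j)/(alpha_j, alpha_j); the resulting 7x7 Cartan matrix is
[[2, 0, 0, -1, 0, 0, -1], [0, 2, 0, 0, -1, 0, 0], [0, 0, 2, -1, 0, 0, 0], [-1, 0, -1, 2, 0, 0, 0], [0, -2, 0, 0, 2, -1, 0], [0, 0, 0, 0, -1, 2, -1], [-1, 0, 0, 0, 0, -1, 2]].
The roots have two lengths (squared-length ratio 2:1); the short ones are alpha_{2}. The associated Dynkin diagram is a chain of 7 nodes with a double edge at one end; the terminal node there is the unique short simple root (B_7), so the type is B_7 (the algebra so(15)).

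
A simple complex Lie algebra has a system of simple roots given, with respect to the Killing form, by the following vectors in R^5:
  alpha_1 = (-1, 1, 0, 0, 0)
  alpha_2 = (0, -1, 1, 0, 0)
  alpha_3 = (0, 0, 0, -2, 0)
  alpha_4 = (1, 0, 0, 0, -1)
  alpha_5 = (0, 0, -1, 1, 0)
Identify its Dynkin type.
C_5

Compute the Cartan integers a_ij = 2(alpha_i, alpha_j)/(alpha_j, alpha_j); the resulting 5x5 Cartan matrix is
[[2, -1, 0, -1, 0], [-1, 2, 0, 0, -1], [0, 0, 2, 0, -2], [-1, 0, 0, 2, 0], [0, -1, -1, 0, 2]].
The roots have two lengths (squared-length ratio 2:1); the short ones are alpha_{1,2,4,5}. The associated Dynkin diagram is a chain of 5 nodes with a double edge at one end; the terminal node there is the unique long simple root (C_5), so the type is C_5 (the algebra sp(10)).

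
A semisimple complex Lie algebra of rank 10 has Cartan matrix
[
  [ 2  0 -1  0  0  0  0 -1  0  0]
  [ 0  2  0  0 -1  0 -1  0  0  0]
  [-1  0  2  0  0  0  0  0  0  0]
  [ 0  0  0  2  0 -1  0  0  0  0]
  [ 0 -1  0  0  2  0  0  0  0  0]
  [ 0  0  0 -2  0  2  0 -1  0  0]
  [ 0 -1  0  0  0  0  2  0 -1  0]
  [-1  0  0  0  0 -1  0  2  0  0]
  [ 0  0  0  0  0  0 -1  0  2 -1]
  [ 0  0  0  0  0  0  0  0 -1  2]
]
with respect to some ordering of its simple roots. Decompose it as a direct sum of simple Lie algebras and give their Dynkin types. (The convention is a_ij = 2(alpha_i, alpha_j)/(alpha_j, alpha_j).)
A_5 ⊕ B_5

The diagram associated to this matrix has two connected components: the simple roots {alpha_2, alpha_5, alpha_7, alpha_9, alpha_10} form a chain of 5 nodes with single edges (A_5), and {alpha_1, alpha_3, alpha_4, alpha_6, alpha_8} form a chain of 5 nodes with a double edge at one end; the terminal node there is the unique short simple root (B_5). A semisimple Lie algebra decomposes uniquely as the direct sum of simple ideals, one per connected component of its Dynkin diagram, so g ≅ A_5 ⊕ B_5 (dimension 35 + 55 = 90).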